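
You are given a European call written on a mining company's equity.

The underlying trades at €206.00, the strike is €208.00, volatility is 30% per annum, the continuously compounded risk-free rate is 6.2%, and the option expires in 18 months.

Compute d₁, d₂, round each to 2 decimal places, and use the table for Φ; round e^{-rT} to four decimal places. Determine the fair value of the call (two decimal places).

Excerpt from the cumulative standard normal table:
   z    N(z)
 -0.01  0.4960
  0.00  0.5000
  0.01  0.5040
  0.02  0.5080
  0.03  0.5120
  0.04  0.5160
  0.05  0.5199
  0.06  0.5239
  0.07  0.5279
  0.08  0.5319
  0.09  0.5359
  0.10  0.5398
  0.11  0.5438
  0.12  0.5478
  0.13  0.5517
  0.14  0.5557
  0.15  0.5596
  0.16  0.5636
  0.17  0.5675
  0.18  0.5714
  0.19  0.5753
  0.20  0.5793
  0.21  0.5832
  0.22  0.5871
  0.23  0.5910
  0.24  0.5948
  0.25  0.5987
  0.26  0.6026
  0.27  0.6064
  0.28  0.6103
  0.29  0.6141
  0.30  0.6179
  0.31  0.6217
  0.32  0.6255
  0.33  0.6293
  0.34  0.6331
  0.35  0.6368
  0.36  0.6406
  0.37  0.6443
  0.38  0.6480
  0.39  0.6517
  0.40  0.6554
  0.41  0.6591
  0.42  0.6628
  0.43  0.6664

T = 1.5;  σ√T = 0.3674
d₁ = [ln(206/208) + (0.062 + 0.3²/2)·1.5] / 0.3674 = [-0.0097 + 0.1605] / 0.3674 = 0.4105 ⇒ 0.41
d₂ = d₁ − σ√T = 0.4105 − 0.3674 = 0.0431 ⇒ 0.04
exp(−rT) = exp(−0.062·1.5) = 0.9112
C = 206·N(0.41) − 208·0.9112·N(0.04) = 206·0.6591 − 208·0.9112·0.5160 = 135.7746 − 97.7973 = 37.9773

€37.98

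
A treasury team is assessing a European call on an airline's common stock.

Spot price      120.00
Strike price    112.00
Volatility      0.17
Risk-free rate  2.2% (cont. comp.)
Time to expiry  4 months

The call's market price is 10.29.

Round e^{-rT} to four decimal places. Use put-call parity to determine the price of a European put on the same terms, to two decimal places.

e^(−rT) = e^(−0.022·0.3333) = 0.9927
Put-call parity: C − P = S − K·e^(−rT) = 120 − 112·0.9927 = 120 − 111.1824 = 8.8176
P = C − (C − P) = 10.29 − (8.8176) = 1.4724

1.47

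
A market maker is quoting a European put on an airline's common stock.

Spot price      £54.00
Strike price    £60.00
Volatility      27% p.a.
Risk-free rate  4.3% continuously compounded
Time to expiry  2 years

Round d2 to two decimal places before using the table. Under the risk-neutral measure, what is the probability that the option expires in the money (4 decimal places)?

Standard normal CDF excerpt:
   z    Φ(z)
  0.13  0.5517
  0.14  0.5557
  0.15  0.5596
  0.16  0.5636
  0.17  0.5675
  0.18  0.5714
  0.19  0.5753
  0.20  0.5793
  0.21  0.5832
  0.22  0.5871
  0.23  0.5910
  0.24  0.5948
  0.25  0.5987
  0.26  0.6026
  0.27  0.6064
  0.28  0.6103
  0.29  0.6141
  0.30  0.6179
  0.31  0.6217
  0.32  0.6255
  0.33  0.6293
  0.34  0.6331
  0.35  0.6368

0.5948

σ√T = 0.27 × 1.4142 = 0.3818
ln(S/K) + (r + σ²/2)T = ln(54/60) + (0.043 + 0.27²/2)·2 = -0.1054 + 0.1589 = 0.0535
d₁ = 0.0535 / 0.3818 = 0.1402 ⇒ 0.14
d₂ = d₁ − σ√T = 0.1402 − 0.3818 = -0.2416 ⇒ -0.24
Pr(exercise) under Q = N(−d₂) = N(0.24) = 0.5948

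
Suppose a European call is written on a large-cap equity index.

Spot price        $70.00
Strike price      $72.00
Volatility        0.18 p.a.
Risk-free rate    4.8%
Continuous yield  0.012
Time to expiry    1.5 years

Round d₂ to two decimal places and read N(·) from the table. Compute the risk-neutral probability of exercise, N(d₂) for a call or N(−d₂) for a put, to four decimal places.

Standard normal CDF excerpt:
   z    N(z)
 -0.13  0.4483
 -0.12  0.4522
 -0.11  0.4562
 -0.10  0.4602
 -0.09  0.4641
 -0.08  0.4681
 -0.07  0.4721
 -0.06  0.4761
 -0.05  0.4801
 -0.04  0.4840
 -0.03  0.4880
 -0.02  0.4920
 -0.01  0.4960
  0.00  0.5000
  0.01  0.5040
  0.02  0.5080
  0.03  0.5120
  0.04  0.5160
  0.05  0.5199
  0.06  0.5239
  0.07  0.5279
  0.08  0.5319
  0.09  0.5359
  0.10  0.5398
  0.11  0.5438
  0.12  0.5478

0.5040

T = 1.5;  σ√T = 0.2205
d₁ = [ln(70/72) + (0.048 − 0.012 + ½·0.18²)·1.5] / (σ√T) = (-0.0282 + 0.0783) / 0.2205 = 0.2274 ⇒ 0.23
d₂ = 0.2274 − 0.2205 = 0.0069 ⇒ 0.01
Risk-neutral Pr[S_T > K] = N(d₂) = N(0.01) = 0.5040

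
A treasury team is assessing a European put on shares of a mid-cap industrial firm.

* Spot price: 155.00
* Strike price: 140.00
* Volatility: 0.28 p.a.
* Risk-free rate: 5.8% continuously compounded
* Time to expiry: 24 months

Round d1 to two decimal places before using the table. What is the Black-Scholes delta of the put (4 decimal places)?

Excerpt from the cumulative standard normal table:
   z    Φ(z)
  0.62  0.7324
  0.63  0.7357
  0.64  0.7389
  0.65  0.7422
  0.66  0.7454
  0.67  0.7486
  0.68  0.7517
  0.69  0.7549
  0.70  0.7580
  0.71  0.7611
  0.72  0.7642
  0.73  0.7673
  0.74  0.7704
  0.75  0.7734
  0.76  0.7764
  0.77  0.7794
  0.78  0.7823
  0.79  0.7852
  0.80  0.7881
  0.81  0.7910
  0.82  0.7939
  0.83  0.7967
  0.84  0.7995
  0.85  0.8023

-0.2266

σ√T = 0.28 × 1.4142 = 0.3960
d₁ = [ln(155/140) + (0.058 + 0.28²/2)·2] / 0.3960 = [0.1018 + 0.1944] / 0.3960 = 0.7480 ≈ 0.75
N(d₁) = N(0.75) = 0.7734
Δ_put = N(d₁) − 1 = 0.7734 − 1 = -0.2266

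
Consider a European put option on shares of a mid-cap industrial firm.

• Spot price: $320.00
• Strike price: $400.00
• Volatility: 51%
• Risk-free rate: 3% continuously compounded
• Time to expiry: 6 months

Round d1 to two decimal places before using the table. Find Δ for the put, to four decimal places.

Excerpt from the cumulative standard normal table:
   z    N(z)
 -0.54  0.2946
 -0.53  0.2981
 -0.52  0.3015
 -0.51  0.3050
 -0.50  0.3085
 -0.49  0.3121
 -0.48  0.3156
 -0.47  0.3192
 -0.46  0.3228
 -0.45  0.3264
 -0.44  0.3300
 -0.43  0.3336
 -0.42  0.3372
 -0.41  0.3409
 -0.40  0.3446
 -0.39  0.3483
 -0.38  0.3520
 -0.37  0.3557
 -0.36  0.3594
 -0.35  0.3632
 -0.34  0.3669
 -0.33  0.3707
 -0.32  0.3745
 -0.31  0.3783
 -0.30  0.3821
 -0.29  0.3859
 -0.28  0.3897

σ√T = 0.51·√0.5 = 0.3606
ln(S/K) + (r + σ²/2)T = ln(320/400) + (0.03 + 0.51²/2)·0.5 = -0.2231 + 0.0800 = -0.1431
d₁ = -0.1431 / 0.3606 = -0.3969 ≈ -0.40
N(d₁) = N(-0.40) = 0.3446
Δ_put = N(d₁) − 1 = 0.3446 − 1 = -0.6554

-0.6554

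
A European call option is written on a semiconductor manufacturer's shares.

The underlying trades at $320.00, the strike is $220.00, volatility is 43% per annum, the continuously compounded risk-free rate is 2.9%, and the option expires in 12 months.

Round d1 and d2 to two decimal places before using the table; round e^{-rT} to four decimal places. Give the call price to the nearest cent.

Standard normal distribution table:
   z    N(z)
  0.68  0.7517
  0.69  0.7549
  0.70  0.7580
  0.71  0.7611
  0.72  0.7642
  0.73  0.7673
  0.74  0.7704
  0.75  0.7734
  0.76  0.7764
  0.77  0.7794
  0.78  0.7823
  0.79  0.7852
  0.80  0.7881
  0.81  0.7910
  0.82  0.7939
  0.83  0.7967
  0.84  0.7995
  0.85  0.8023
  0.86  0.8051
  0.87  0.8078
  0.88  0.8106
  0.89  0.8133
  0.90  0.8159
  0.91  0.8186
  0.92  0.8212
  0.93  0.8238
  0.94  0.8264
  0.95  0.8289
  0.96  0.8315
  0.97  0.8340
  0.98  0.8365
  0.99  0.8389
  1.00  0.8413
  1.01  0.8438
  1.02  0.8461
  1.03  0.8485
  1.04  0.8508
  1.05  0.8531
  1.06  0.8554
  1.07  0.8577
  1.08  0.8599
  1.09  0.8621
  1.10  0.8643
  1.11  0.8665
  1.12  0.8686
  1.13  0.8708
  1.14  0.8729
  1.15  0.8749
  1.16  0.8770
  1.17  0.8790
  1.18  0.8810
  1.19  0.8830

$116.65

σ√T = 0.43 × 1.0000 = 0.4300
d₁ = [ln(320/220) + (0.029 + 0.43²/2)·1] / 0.4300 = [0.3747 + 0.1214] / 0.4300 = 1.1538 → 1.15
d₂ = d₁ − σ√T = 1.1538 − 0.4300 = 0.7238 → 0.72
exp(−rT) = exp(−0.029·1) = 0.9714
N(d₁) = N(1.15) = 0.8749;  N(d₂) = N(0.72) = 0.7642
C = 320·0.8749 − 220·0.9714·0.7642 = 279.9680 − 163.3157 = 116.6523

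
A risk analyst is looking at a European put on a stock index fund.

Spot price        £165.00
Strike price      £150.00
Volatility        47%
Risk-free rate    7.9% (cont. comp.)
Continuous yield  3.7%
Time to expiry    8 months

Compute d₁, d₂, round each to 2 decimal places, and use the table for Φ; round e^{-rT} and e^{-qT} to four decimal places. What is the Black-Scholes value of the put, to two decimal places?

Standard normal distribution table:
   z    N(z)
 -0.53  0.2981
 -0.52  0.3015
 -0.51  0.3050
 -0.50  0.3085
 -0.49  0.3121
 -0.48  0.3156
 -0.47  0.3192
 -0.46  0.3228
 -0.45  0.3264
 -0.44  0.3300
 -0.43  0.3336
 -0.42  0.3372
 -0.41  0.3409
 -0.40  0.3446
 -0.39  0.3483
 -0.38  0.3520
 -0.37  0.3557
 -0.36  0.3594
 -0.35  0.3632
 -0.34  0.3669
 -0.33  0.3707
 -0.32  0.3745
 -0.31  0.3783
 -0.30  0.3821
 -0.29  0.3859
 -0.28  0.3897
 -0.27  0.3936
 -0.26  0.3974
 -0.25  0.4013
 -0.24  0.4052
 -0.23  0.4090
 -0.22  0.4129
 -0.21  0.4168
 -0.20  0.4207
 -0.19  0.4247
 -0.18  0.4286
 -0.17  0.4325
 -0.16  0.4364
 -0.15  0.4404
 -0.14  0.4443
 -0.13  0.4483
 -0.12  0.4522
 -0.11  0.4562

£14.70

T = 0.6667;  σ√T = 0.3838
d₁ = [ln(165/150) + (0.079 − 0.037 + ½·0.47²)·0.6667] / (σ√T) = (0.0953 + 0.1016) / 0.3838 = 0.5132 → 0.51
d₂ = 0.5132 − 0.3838 = 0.1294 → 0.13
e^(−qT) = e^(−0.037·0.6667) = 0.9756;  e^(−rT) = e^(−0.079·0.6667) = 0.9487
N(−d₂) = N(-0.13) = 0.4483;  N(−d₁) = N(-0.51) = 0.3050
P = 150·0.9487·0.4483 − 165·0.9756·0.3050 = 63.7953 − 49.0971 = 14.6983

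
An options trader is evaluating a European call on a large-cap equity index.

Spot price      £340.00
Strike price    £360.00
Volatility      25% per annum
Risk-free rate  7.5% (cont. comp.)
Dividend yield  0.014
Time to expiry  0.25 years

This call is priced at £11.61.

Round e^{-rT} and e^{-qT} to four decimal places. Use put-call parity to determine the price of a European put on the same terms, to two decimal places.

£26.10

e^(−qT) = e^(−0.014·0.25) = 0.9965;  e^(−rT) = e^(−0.075·0.25) = 0.9814
Put-call parity: C − P = S·e^(−qT) − K·e^(−rT) = 340·0.9965 − 360·0.9814 = 338.8100 − 353.3040 = -14.4940
P = C − (C − P) = 11.61 − (-14.4940) = 26.1040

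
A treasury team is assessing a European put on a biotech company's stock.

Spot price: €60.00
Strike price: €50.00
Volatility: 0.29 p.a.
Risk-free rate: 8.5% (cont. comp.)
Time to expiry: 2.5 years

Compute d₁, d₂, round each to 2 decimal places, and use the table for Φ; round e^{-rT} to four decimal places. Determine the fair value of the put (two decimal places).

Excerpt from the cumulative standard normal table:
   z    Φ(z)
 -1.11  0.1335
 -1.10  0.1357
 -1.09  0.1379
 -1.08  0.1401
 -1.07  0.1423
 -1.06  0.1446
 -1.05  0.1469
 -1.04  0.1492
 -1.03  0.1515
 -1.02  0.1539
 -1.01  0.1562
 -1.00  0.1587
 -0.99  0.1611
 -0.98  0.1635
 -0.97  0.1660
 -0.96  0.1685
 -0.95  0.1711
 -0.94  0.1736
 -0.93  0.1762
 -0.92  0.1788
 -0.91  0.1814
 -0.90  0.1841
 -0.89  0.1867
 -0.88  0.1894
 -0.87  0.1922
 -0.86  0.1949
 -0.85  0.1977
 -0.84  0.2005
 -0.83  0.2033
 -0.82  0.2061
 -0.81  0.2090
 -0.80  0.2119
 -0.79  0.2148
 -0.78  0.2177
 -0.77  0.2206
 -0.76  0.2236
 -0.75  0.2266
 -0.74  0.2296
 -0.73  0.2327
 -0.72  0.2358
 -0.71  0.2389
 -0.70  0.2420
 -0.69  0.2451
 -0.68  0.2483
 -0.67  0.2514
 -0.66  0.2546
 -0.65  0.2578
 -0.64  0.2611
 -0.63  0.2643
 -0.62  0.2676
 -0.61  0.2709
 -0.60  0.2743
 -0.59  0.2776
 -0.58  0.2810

€2.41

T = 2.5;  σ√T = 0.4585
d₁ = [ln(60/50) + (0.085 + 0.29²/2)·2.5] / 0.4585 = [0.1823 + 0.3176] / 0.4585 = 1.0903 which rounds to 1.09
d₂ = d₁ − σ√T = 1.0903 − 0.4585 = 0.6318 which rounds to 0.63
exp(−rT) = exp(−0.085·2.5) = 0.8086
N(−d₂) = N(-0.63) = 0.2643;  N(−d₁) = N(-1.09) = 0.1379
P = 50·0.8086·0.2643 − 60·0.1379 = 10.6856 − 8.2740 = 2.4116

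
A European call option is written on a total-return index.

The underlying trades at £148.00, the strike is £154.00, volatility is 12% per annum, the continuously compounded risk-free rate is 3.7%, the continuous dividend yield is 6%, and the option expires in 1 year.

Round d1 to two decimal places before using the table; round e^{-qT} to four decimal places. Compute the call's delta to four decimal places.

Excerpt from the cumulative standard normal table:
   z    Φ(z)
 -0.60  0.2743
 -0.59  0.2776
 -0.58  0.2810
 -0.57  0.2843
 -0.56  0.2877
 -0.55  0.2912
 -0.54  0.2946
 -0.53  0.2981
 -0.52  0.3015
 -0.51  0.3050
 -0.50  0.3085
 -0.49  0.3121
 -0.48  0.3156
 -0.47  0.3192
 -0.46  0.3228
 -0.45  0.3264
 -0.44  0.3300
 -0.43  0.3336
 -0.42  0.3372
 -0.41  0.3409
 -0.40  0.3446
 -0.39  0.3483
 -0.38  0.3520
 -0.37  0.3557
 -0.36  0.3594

σ√T = 0.12 × 1.0000 = 0.1200
d₁ = [ln(148/154) + (0.037 − 0.06 + 0.12²/2)·1] / 0.1200 = [-0.0397 − 0.0158] / 0.1200 = -0.4628 ⇒ -0.46
N(d₁) = N(-0.46) = 0.3228
Δ_call = exp(−qT)·N(d₁) = 0.9418·0.3228 = 0.3040

0.3040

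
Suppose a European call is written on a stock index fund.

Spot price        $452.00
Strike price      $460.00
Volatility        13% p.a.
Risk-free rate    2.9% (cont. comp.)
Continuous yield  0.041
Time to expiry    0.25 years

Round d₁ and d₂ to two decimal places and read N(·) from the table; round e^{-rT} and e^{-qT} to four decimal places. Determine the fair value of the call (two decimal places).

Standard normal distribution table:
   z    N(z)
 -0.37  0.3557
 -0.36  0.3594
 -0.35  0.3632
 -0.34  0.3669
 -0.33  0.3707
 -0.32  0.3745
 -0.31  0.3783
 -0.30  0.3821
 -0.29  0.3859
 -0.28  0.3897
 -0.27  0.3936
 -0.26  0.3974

$8.48

σ√T = 0.13·√0.25 = 0.0650
ln(S/K) + (r − q + σ²/2)T = ln(452/460) + (0.029 − 0.041 + 0.13²/2)·0.25 = -0.0175 − 0.0009 = -0.0184
d₁ = -0.0184 / 0.0650 = -0.2836 → -0.28
d₂ = d₁ − σ√T = -0.2836 − 0.0650 = -0.3486 → -0.35
exp(−qT) = exp(−0.041·0.25) = 0.9898;  exp(−rT) = exp(−0.029·0.25) = 0.9928
N(d₁) = N(-0.28) = 0.3897;  N(d₂) = N(-0.35) = 0.3632
C = 452·0.9898·0.3897 − 460·0.9928·0.3632 = 174.3477 − 165.8691 = 8.4786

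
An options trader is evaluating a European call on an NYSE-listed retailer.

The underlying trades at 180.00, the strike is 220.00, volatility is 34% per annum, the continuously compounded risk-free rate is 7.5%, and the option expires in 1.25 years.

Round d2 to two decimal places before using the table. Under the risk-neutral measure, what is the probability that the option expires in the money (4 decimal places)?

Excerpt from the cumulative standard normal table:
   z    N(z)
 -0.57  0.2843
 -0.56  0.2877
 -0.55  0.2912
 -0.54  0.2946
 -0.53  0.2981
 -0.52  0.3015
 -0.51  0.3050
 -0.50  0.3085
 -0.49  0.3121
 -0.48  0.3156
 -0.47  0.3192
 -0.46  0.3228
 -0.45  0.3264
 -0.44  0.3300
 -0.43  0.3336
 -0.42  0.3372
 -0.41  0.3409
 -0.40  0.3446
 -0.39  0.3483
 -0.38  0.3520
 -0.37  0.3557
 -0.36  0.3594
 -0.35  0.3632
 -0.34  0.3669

σ√T = 0.34·√1.25 = 0.3801
ln(S/K) + (r + σ²/2)T = ln(180/220) + (0.075 + 0.34²/2)·1.25 = -0.2007 + 0.1660 = -0.0347
d₁ = -0.0347 / 0.3801 = -0.0912 which rounds to -0.09
d₂ = d₁ − σ√T = -0.0912 − 0.3801 = -0.4713 which rounds to -0.47
Risk-neutral Pr[S_T > K] = N(d₂) = N(-0.47) = 0.3192

0.3192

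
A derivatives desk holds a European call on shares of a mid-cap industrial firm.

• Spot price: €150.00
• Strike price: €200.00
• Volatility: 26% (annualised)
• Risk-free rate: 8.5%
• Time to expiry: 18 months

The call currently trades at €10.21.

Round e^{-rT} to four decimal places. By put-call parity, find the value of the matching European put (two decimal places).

exp(−rT) = exp(−0.085·1.5) = 0.8803
Put-call parity: C − P = S − K·e^(−rT) = 150 − 200·0.8803 = 150 − 176.0600 = -26.0600
P = C − (C − P) = 10.21 − (-26.0600) = 36.2700

€36.27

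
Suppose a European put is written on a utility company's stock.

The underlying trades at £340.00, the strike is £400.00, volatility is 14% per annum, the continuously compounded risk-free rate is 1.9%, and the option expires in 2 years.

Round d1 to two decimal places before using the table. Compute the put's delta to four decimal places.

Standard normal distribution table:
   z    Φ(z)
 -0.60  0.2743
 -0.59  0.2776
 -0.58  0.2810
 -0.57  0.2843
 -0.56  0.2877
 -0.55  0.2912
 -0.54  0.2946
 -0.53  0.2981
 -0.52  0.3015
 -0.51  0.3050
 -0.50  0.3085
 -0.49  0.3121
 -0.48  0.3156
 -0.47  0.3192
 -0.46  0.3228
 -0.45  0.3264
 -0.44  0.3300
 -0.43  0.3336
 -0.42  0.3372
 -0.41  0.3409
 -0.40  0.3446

-0.7019

σ√T = 0.14·√2 = 0.1980
d₁ = [ln(340/400) + (0.019 + 0.14²/2)·2] / 0.1980 = [-0.1625 + 0.0576] / 0.1980 = -0.5299 ⇒ -0.53
N(d₁) = N(-0.53) = 0.2981
Δ_put = N(d₁) − 1 = 0.2981 − 1 = -0.7019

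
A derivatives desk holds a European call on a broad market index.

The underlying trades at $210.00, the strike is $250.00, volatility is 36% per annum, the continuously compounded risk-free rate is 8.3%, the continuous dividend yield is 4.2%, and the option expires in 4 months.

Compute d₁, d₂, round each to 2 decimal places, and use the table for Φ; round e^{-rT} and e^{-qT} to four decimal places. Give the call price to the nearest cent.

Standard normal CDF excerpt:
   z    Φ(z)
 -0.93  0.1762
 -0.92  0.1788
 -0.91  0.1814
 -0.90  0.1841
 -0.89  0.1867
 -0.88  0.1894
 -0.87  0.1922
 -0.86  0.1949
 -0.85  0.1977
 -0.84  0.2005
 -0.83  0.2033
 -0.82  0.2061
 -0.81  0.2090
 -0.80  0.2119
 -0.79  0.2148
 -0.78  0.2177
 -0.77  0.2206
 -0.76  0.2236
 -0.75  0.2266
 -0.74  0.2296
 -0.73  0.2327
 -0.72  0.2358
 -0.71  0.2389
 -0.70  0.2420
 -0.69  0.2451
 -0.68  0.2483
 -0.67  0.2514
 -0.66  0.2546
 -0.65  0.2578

σ√T = 0.36 × 0.5774 = 0.2078
d₁ = [ln(210/250) + (0.083 − 0.042 + ½·0.36²)·0.3333] / (σ√T) = (-0.1744 + 0.0353) / 0.2078 = -0.6692 → -0.67
d₂ = -0.6692 − 0.2078 = -0.8770 → -0.88
exp(−qT) = exp(−0.042·0.3333) = 0.9861;  exp(−rT) = exp(−0.083·0.3333) = 0.9727
C = 210·0.9861·N(-0.67) − 250·0.9727·N(-0.88) = 210·0.9861·0.2514 − 250·0.9727·0.1894 = 52.0602 − 46.0573 = 6.0028

$6.00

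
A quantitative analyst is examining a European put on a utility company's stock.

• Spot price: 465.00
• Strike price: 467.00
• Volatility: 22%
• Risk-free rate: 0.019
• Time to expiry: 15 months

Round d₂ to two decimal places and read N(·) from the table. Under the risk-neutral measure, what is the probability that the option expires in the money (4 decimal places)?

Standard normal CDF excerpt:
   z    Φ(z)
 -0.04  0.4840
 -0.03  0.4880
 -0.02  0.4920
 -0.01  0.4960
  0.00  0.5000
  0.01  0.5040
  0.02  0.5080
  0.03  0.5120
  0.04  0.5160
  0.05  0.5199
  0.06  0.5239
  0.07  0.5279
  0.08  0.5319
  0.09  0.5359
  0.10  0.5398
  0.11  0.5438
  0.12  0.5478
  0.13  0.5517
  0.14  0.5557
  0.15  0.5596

0.5160

σ√T = 0.22 × 1.1180 = 0.2460
d₁ = [ln(465/467) + (0.019 + 0.22²/2)·1.25] / 0.2460 = [-0.0043 + 0.0540] / 0.2460 = 0.2021 which rounds to 0.20
d₂ = d₁ − σ√T = 0.2021 − 0.2460 = -0.0439 which rounds to -0.04
Pr(exercise) under Q = N(−d₂) = N(0.04) = 0.5160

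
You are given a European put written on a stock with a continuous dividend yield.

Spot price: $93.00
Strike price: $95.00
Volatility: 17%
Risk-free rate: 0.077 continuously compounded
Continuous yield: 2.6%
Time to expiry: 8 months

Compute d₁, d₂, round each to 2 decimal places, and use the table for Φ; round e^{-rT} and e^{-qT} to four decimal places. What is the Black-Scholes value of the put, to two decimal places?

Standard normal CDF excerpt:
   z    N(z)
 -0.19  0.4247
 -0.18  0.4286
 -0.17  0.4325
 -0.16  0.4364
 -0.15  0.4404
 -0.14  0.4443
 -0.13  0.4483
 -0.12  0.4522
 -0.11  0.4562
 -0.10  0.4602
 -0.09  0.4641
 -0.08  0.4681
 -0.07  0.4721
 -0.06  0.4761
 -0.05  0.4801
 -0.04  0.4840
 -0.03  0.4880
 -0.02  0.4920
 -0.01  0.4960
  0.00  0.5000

$4.52

T = 0.6667;  σ√T = 0.1388
d₁ = [ln(93/95) + (0.077 − 0.026 + 0.17²/2)·0.6667] / 0.1388 = [-0.0213 + 0.0436] / 0.1388 = 0.1611 which rounds to 0.16
d₂ = d₁ − σ√T = 0.1611 − 0.1388 = 0.0223 which rounds to 0.02
exp(−qT) = exp(−0.026·0.6667) = 0.9828;  exp(−rT) = exp(−0.077·0.6667) = 0.9500
N(−d₂) = N(-0.02) = 0.4920;  N(−d₁) = N(-0.16) = 0.4364
P = 95·0.9500·0.4920 − 93·0.9828·0.4364 = 44.4030 − 39.8871 = 4.5159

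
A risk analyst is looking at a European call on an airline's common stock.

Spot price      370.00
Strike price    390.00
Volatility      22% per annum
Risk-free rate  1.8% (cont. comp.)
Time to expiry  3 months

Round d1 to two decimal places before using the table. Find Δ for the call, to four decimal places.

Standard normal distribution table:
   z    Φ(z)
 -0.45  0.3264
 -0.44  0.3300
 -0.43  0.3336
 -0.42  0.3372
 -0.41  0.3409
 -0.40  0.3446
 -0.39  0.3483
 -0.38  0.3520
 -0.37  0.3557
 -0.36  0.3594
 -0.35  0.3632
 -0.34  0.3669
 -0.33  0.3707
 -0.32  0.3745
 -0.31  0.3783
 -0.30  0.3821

σ√T = 0.22·√0.25 = 0.1100
d₁ = [ln(370/390) + (0.018 + 0.22²/2)·0.25] / 0.1100 = [-0.0526 + 0.0106] / 0.1100 = -0.3827 ⇒ -0.38
N(d₁) = N(-0.38) = 0.3520
Δ_call = N(d₁) = 0.3520

0.3520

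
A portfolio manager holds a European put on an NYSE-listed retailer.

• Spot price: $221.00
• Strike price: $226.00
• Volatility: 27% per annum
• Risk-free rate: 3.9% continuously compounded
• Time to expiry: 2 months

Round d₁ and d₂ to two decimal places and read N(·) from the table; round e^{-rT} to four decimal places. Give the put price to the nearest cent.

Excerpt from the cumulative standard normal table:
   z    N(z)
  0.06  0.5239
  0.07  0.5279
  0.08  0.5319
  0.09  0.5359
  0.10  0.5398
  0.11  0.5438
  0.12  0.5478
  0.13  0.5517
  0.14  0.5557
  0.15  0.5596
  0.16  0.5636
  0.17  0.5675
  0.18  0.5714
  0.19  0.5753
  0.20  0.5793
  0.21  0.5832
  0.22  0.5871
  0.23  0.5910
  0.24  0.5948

σ√T = 0.27·√0.1667 = 0.1102
ln(S/K) + (r + σ²/2)T = ln(221/226) + (0.039 + 0.27²/2)·0.1667 = -0.0224 + 0.0126 = -0.0098
d₁ = -0.0098 / 0.1102 = -0.0889 ⇒ -0.09
d₂ = d₁ − σ√T = -0.0889 − 0.1102 = -0.1991 ⇒ -0.20
exp(−rT) = exp(−0.039·0.1667) = 0.9935
N(−d₂) = N(0.20) = 0.5793;  N(−d₁) = N(0.09) = 0.5359
P = 226·0.9935·0.5793 − 221·0.5359 = 130.0708 − 118.4339 = 11.6369

$11.64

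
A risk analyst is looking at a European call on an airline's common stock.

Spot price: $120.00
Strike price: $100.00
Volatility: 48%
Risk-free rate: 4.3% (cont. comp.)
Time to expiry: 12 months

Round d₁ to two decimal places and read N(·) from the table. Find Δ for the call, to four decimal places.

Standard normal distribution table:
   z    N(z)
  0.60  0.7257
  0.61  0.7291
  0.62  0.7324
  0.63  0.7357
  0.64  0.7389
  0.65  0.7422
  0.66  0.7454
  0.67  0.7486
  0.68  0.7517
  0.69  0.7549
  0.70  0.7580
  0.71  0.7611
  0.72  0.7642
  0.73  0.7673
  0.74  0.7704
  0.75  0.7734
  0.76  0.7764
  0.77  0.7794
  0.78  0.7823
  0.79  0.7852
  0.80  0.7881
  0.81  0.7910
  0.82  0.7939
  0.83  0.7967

σ√T = 0.48·√1 = 0.4800
d₁ = [ln(120/100) + (0.043 + 0.48²/2)·1] / 0.4800 = [0.1823 + 0.1582] / 0.4800 = 0.7094 ≈ 0.71
N(d₁) = N(0.71) = 0.7611
Δ_call = N(d₁) = 0.7611

0.7611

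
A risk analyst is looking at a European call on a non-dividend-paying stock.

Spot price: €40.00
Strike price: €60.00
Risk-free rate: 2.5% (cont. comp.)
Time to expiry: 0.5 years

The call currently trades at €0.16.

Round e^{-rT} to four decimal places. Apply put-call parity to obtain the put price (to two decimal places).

exp(−rT) = exp(−0.025·0.5) = 0.9876
Put-call parity: C − P = S − K·e^(−rT) = 40 − 60·0.9876 = 40 − 59.2560 = -19.2560
P = C − (C − P) = 0.16 − (-19.2560) = 19.4160

€19.42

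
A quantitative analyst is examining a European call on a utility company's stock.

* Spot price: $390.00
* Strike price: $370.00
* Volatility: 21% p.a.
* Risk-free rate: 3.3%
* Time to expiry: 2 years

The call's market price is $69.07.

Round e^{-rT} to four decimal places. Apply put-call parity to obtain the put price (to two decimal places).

$25.43

exp(−rT) = exp(−0.033·2) = 0.9361
Put-call parity: C − P = S − K·e^(−rT) = 390 − 370·0.9361 = 390 − 346.3570 = 43.6430
P = C − (C − P) = 69.07 − (43.6430) = 25.4270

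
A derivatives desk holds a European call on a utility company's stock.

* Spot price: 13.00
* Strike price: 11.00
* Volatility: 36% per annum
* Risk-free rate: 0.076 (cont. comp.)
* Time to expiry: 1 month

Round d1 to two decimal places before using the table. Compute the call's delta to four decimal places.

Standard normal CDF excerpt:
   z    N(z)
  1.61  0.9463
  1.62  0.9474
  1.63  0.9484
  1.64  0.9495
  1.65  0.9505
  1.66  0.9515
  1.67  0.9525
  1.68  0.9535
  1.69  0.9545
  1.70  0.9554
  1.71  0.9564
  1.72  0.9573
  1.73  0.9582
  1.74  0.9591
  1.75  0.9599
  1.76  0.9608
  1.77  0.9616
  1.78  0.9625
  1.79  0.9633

T = 0.08333;  σ√T = 0.1039
ln(S/K) + (r + σ²/2)T = ln(13/11) + (0.076 + 0.36²/2)·0.08333 = 0.1671 + 0.0117 = 0.1788
d₁ = 0.1788 / 0.1039 = 1.7204 which rounds to 1.72
N(d₁) = N(1.72) = 0.9573
Δ_call = N(d₁) = 0.9573

0.9573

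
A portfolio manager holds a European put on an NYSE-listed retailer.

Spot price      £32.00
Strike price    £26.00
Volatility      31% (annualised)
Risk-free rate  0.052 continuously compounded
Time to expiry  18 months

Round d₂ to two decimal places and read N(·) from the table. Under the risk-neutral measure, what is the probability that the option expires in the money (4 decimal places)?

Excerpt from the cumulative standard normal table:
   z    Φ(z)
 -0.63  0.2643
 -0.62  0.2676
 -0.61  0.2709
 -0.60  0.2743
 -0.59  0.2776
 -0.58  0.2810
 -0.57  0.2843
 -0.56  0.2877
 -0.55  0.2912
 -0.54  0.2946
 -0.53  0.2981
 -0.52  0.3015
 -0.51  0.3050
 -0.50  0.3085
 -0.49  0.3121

0.2877

σ√T = 0.31·√1.5 = 0.3797
ln(S/K) + (r + σ²/2)T = ln(32/26) + (0.052 + 0.31²/2)·1.5 = 0.2076 + 0.1501 = 0.3577
d₁ = 0.3577 / 0.3797 = 0.9422 → 0.94
d₂ = d₁ − σ√T = 0.9422 − 0.3797 = 0.5625 → 0.56
Risk-neutral Pr[S_T < K] = N(−d₂) = N(-0.56) = 0.2877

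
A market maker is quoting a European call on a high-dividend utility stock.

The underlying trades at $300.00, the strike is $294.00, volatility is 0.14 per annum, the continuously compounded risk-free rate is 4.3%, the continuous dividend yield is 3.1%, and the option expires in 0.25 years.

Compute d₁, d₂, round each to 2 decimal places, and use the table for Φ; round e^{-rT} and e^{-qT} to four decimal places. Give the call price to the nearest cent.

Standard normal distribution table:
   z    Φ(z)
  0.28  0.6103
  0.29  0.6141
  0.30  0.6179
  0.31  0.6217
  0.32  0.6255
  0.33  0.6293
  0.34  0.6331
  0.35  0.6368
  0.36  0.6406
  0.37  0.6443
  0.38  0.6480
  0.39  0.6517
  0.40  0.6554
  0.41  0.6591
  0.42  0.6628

$12.08

σ√T = 0.14 × 0.5000 = 0.0700
d₁ = [ln(300/294) + (0.043 − 0.031 + 0.14²/2)·0.25] / 0.0700 = [0.0202 + 0.0054] / 0.0700 = 0.3665 ≈ 0.37
d₂ = d₁ − σ√T = 0.3665 − 0.0700 = 0.2965 ≈ 0.30
exp(−qT) = exp(−0.031·0.25) = 0.9923;  exp(−rT) = exp(−0.043·0.25) = 0.9893
N(d₁) = N(0.37) = 0.6443;  N(d₂) = N(0.30) = 0.6179
C = 300·0.9923·0.6443 − 294·0.9893·0.6179 = 191.8017 − 179.7188 = 12.0829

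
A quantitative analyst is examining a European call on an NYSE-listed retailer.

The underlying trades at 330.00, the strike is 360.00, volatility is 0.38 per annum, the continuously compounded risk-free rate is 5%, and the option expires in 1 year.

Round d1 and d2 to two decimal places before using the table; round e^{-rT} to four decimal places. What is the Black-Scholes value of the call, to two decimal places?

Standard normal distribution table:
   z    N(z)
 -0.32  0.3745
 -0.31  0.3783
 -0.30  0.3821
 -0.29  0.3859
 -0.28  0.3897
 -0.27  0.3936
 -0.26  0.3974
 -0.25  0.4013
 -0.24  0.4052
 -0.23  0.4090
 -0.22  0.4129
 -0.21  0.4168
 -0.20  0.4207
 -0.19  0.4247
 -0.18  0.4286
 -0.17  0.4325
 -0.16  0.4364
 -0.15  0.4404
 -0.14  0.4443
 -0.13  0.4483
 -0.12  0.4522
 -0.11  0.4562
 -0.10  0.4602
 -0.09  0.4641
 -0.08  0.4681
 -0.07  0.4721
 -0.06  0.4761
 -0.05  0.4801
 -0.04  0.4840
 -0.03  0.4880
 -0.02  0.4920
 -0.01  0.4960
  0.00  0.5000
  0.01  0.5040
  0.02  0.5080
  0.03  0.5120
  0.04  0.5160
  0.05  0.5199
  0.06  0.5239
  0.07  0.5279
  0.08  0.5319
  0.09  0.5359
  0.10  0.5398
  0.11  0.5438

T = 1;  σ√T = 0.3800
ln(S/K) + (r + σ²/2)T = ln(330/360) + (0.05 + 0.38²/2)·1 = -0.0870 + 0.1222 = 0.0352
d₁ = 0.0352 / 0.3800 = 0.0926 which rounds to 0.09
d₂ = d₁ − σ√T = 0.0926 − 0.3800 = -0.2874 which rounds to -0.29
e^(−rT) = e^(−0.05·1) = 0.9512
N(d₁) = N(0.09) = 0.5359;  N(d₂) = N(-0.29) = 0.3859
C = 330·0.5359 − 360·0.9512·0.3859 = 176.8470 − 132.1445 = 44.7025

44.70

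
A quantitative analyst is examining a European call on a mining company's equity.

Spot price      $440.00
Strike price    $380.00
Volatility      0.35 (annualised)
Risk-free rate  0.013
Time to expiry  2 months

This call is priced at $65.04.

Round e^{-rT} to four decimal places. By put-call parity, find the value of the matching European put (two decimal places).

$4.20

exp(−rT) = exp(−0.013·0.1667) = 0.9978
Put-call parity: C − P = S − K·e^(−rT) = 440 − 380·0.9978 = 440 − 379.1640 = 60.8360
P = C − (C − P) = 65.04 − (60.8360) = 4.2040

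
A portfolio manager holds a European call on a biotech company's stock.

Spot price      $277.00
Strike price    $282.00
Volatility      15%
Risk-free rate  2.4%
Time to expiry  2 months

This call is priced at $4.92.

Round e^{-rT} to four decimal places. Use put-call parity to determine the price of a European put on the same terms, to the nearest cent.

e^(−rT) = e^(−0.024·0.1667) = 0.9960
Put-call parity: C − P = S − K·e^(−rT) = 277 − 282·0.9960 = 277 − 280.8720 = -3.8720
P = C − (C − P) = 4.92 − (-3.8720) = 8.7920

$8.79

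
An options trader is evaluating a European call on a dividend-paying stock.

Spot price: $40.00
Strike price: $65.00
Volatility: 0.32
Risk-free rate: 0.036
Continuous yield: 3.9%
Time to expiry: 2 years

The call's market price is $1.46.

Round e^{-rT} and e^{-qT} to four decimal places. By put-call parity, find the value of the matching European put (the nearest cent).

$24.94

exp(−qT) = exp(−0.039·2) = 0.9250;  exp(−rT) = exp(−0.036·2) = 0.9305
Put-call parity: C − P = S·e^(−qT) − K·e^(−rT) = 40·0.9250 − 65·0.9305 = 37.0000 − 60.4825 = -23.4825
P = C − (C − P) = 1.46 − (-23.4825) = 24.9425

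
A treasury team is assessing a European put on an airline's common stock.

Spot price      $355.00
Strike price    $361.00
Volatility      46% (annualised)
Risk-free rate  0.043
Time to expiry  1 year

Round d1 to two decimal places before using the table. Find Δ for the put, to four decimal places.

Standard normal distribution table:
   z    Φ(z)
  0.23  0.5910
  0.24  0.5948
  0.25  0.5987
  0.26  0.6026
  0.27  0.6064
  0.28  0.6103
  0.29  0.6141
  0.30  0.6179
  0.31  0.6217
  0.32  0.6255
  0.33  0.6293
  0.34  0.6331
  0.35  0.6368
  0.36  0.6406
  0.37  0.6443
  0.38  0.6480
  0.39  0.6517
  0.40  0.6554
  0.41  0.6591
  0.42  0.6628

-0.3859

T = 1;  σ√T = 0.4600
d₁ = [ln(355/361) + (0.043 + 0.46²/2)·1] / 0.4600 = [-0.0168 + 0.1488] / 0.4600 = 0.2870 → 0.29
N(d₁) = N(0.29) = 0.6141
Δ_put = N(d₁) − 1 = 0.6141 − 1 = -0.3859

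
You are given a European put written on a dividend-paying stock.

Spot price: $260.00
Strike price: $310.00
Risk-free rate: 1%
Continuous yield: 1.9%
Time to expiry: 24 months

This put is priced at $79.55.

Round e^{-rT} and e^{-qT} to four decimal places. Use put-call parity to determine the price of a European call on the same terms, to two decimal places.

e^(−qT) = e^(−0.019·2) = 0.9627;  e^(−rT) = e^(−0.01·2) = 0.9802
Put-call parity: C − P = S·e^(−qT) − K·e^(−rT) = 260·0.9627 − 310·0.9802 = 250.3020 − 303.8620 = -53.5600
C = P + (C − P) = 79.55 + (-53.5600) = 25.9900

$25.99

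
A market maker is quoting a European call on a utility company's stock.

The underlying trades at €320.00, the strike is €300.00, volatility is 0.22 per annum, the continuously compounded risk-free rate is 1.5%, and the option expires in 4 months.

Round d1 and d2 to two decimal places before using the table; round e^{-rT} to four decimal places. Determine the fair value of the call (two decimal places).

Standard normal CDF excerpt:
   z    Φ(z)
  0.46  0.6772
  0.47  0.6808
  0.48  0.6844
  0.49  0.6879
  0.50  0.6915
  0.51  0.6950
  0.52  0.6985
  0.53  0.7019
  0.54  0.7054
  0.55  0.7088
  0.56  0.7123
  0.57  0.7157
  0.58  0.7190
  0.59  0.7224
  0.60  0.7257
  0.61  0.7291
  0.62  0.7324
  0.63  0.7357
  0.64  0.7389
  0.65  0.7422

σ√T = 0.22 × 0.5774 = 0.1270
ln(S/K) + (r + σ²/2)T = ln(320/300) + (0.015 + 0.22²/2)·0.3333 = 0.0645 + 0.0131 = 0.0776
d₁ = 0.0776 / 0.1270 = 0.6110 → 0.61
d₂ = d₁ − σ√T = 0.6110 − 0.1270 = 0.4840 → 0.48
e^(−rT) = e^(−0.015·0.3333) = 0.9950
N(d₁) = N(0.61) = 0.7291;  N(d₂) = N(0.48) = 0.6844
C = 320·0.7291 − 300·0.9950·0.6844 = 233.3120 − 204.2934 = 29.0186

€29.02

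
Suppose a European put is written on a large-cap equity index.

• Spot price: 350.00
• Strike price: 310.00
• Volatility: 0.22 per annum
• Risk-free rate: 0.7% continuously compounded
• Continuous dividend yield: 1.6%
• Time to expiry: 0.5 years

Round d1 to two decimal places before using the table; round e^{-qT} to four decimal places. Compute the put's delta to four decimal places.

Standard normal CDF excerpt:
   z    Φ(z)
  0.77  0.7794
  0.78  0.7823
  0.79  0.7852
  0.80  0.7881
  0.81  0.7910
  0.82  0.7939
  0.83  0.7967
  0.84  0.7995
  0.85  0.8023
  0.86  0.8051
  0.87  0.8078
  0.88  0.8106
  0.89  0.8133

σ√T = 0.22·√0.5 = 0.1556
d₁ = [ln(350/310) + (0.007 − 0.016 + 0.22²/2)·0.5] / 0.1556 = [0.1214 + 0.0076] / 0.1556 = 0.8290 ≈ 0.83
N(d₁) = N(0.83) = 0.7967
Δ_put = exp(−qT)·(N(d₁) − 1) = 0.9920·(0.7967 − 1) = -0.2017

-0.2017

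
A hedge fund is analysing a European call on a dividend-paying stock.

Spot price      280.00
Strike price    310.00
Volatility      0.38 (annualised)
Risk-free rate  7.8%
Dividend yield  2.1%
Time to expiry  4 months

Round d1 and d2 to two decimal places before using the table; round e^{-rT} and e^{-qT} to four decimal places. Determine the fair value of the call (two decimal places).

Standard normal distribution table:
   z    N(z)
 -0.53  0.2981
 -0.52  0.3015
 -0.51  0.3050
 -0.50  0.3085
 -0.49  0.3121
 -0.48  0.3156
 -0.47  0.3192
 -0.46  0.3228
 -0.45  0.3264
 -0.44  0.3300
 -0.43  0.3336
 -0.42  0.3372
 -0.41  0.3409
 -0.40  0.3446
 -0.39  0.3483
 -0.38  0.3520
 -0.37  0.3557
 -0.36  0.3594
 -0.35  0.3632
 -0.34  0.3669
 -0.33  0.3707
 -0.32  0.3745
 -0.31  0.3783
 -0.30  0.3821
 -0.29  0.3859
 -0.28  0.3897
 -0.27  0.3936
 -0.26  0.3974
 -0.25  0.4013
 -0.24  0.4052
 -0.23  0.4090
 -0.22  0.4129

15.17

σ√T = 0.38 × 0.5774 = 0.2194
d₁ = [ln(280/310) + (0.078 − 0.021 + 0.38²/2)·0.3333] / 0.2194 = [-0.1018 + 0.0431] / 0.2194 = -0.2676 ≈ -0.27
d₂ = d₁ − σ√T = -0.2676 − 0.2194 = -0.4870 ≈ -0.49
e^(−qT) = e^(−0.021·0.3333) = 0.9930;  e^(−rT) = e^(−0.078·0.3333) = 0.9743
N(d₁) = N(-0.27) = 0.3936;  N(d₂) = N(-0.49) = 0.3121
C = 280·0.9930·0.3936 − 310·0.9743·0.3121 = 109.4365 − 94.2645 = 15.1720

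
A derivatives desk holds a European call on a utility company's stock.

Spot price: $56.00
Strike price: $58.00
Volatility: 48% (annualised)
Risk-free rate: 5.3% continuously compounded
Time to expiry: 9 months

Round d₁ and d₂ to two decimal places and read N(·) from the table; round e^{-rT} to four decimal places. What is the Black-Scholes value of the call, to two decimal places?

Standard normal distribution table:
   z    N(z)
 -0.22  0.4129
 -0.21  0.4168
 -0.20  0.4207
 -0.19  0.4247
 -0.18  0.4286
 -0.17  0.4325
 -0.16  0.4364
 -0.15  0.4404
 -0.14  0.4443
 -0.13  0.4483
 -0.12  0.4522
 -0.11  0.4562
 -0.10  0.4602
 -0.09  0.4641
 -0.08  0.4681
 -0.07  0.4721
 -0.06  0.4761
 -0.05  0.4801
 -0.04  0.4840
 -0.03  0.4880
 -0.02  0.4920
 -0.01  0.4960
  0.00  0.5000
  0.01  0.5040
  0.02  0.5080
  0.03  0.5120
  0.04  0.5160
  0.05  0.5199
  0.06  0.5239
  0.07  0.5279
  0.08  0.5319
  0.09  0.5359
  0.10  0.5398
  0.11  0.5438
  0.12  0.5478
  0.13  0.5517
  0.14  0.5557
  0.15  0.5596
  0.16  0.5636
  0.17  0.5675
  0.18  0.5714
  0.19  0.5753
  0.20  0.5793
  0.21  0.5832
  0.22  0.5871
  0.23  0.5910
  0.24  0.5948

$9.43

σ√T = 0.48 × 0.8660 = 0.4157
ln(S/K) + (r + σ²/2)T = ln(56/58) + (0.053 + 0.48²/2)·0.75 = -0.0351 + 0.1261 = 0.0911
d₁ = 0.0911 / 0.4157 = 0.2191 which rounds to 0.22
d₂ = d₁ − σ√T = 0.2191 − 0.4157 = -0.1966 which rounds to -0.20
exp(−rT) = exp(−0.053·0.75) = 0.9610
C = 56·N(0.22) − 58·0.9610·N(-0.20) = 56·0.5871 − 58·0.9610·0.4207 = 32.8776 − 23.4490 = 9.4286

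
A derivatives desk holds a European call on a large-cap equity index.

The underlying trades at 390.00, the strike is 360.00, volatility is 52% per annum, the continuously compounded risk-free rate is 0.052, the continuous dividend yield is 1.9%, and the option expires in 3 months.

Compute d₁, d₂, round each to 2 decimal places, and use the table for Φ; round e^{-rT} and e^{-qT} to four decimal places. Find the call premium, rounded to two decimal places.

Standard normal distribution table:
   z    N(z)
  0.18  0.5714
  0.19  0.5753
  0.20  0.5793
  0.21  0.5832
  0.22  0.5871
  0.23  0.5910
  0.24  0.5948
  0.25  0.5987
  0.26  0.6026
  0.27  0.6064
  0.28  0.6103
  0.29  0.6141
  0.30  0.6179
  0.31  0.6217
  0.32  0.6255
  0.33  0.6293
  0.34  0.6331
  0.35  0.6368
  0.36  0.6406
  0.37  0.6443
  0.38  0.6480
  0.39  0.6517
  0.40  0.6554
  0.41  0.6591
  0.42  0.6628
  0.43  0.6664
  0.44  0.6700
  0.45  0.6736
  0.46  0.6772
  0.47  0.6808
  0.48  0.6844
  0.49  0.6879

σ√T = 0.52 × 0.5000 = 0.2600
d₁ = [ln(390/360) + (0.052 − 0.019 + ½·0.52²)·0.25] / (σ√T) = (0.0800 + 0.0421) / 0.2600 = 0.4696 which rounds to 0.47
d₂ = 0.4696 − 0.2600 = 0.2096 which rounds to 0.21
exp(−qT) = exp(−0.019·0.25) = 0.9953;  exp(−rT) = exp(−0.052·0.25) = 0.9871
N(d₁) = N(0.47) = 0.6808;  N(d₂) = N(0.21) = 0.5832
C = 390·0.9953·0.6808 − 360·0.9871·0.5832 = 264.2641 − 207.2436 = 57.0205

57.02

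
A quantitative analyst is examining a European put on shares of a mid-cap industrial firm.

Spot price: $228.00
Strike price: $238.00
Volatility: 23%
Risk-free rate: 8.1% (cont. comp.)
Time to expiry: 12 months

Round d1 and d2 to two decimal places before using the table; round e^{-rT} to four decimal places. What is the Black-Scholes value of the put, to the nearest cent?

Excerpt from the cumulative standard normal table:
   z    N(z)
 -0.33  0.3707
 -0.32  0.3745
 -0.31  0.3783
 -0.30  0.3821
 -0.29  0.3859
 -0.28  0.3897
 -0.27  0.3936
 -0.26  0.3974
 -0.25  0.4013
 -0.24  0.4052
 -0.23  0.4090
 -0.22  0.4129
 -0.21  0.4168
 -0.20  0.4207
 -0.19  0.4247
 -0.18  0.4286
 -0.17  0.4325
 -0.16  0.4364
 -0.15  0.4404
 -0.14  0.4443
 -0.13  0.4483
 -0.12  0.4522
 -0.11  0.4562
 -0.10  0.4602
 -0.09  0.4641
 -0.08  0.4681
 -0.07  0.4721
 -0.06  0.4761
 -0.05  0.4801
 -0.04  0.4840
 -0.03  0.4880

σ√T = 0.23·√1 = 0.2300
d₁ = [ln(228/238) + (0.081 + ½·0.23²)·1] / (σ√T) = (-0.0429 + 0.1075) / 0.2300 = 0.2805 ⇒ 0.28
d₂ = 0.2805 − 0.2300 = 0.0505 ⇒ 0.05
e^(−rT) = e^(−0.081·1) = 0.9222
P = 238·0.9222·N(-0.05) − 228·N(-0.28) = 238·0.9222·0.4801 − 228·0.3897 = 105.3741 − 88.8516 = 16.5225

$16.52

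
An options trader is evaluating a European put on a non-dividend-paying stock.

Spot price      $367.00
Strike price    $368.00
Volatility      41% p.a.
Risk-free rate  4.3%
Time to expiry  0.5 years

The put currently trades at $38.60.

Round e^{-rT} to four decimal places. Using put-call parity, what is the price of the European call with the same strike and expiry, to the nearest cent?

$45.44

exp(−rT) = exp(−0.043·0.5) = 0.9787
Put-call parity: C − P = S − K·e^(−rT) = 367 − 368·0.9787 = 367 − 360.1616 = 6.8384
C = P + (C − P) = 38.60 + (6.8384) = 45.4384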